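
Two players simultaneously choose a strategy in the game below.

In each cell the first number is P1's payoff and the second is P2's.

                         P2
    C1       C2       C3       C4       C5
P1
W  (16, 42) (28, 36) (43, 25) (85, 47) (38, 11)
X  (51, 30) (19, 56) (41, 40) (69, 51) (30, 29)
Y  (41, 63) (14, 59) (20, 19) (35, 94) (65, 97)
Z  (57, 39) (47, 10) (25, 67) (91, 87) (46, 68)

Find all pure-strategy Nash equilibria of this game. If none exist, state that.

For each strategy profile, look for a profitable unilateral deviation.
(W, C1): P1 can switch to X (16 → 51). Not NE.
(W, C2): P1 can switch to Z (28 → 47). Not NE.
(W, C3): P2 can switch to C1 (25 → 42). Not NE.
(W, C4): P1 can switch to Z (85 → 91). Not NE.
(W, C5): P1 can switch to Y (38 → 65). Not NE.
(X, C1): P1 can switch to Z (51 → 57). Not NE.
(X, C2): P1 can switch to W (19 → 28). Not NE.
(X, C3): P1 can switch to W (41 → 43). Not NE.
(X, C4): P1 can switch to W (69 → 85). Not NE.
(X, C5): P1 can switch to W (30 → 38). Not NE.
(Y, C5): P1 gets 65, best alternative 46; P2 gets 97, best alternative 94. No profitable deviation — NE.
(Z, C4): P1 gets 91, best alternative 85; P2 gets 87, best alternative 68. No profitable deviation — NE.
(The remaining 8 profiles each have a profitable deviation by the same check.)

Pure-strategy Nash equilibria: (Y, C5), (Z, C4)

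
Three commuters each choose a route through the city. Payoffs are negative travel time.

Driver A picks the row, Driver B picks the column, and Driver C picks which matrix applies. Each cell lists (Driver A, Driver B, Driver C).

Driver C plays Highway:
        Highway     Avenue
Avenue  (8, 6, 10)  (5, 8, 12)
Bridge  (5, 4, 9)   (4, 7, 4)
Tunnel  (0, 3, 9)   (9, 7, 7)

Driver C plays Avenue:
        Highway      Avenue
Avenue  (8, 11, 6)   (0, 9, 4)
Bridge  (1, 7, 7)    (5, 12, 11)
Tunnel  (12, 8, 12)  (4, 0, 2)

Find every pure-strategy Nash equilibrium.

(Bridge, Avenue, Avenue), (Tunnel, Highway, Avenue), (Tunnel, Avenue, Highway)

Driver A against (Highway, Highway): payoffs 8, 5, 0 → best response Avenue.
Driver A against (Highway, Avenue): payoffs 8, 1, 12 → best response Tunnel.
Driver A against (Avenue, Highway): payoffs 5, 4, 9 → best response Tunnel.
Driver A against (Avenue, Avenue): payoffs 0, 5, 4 → best response Bridge.
Driver B against (Avenue, Highway): payoffs 6, 8 → best response Avenue.
Driver B against (Avenue, Avenue): payoffs 11, 9 → best response Highway.
Driver B against (Bridge, Highway): payoffs 4, 7 → best response Avenue.
Driver B against (Bridge, Avenue): payoffs 7, 12 → best response Avenue.
Driver B against (Tunnel, Highway): payoffs 3, 7 → best response Avenue.
Driver B against (Tunnel, Avenue): payoffs 8, 0 → best response Highway.
Driver C against (Avenue, Highway): payoffs 10, 6 → best response Highway.
Driver C against (Avenue, Avenue): payoffs 12, 4 → best response Highway.
Driver C against (Bridge, Highway): payoffs 9, 7 → best response Highway.
Driver C against (Bridge, Avenue): payoffs 4, 11 → best response Avenue.
Driver C against (Tunnel, Highway): payoffs 9, 12 → best response Avenue.
Driver C against (Tunnel, Avenue): payoffs 7, 2 → best response Highway.
Mutual best responses: (Bridge, Avenue, Avenue); (Tunnel, Highway, Avenue); (Tunnel, Avenue, Highway).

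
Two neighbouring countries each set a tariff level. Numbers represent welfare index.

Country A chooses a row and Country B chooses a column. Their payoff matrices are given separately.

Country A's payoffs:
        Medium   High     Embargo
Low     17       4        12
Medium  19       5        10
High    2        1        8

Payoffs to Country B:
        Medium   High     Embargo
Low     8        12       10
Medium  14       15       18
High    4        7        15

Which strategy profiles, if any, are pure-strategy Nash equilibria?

No pure-strategy Nash equilibrium.

Mark each player's best response to every combination of opponents' strategies; a profile where every player is best-responding is a pure Nash equilibrium.
Country A against Medium: payoffs 17, 19, 2 → best response Medium.
Country A against High: payoffs 4, 5, 1 → best response Medium.
Country A against Embargo: payoffs 12, 10, 8 → best response Low.
Country B against Low: payoffs 8, 12, 10 → best response High.
Country B against Medium: payoffs 14, 15, 18 → best response Embargo.
Country B against High: payoffs 4, 7, 15 → best response Embargo.
No profile is a mutual best response for all players.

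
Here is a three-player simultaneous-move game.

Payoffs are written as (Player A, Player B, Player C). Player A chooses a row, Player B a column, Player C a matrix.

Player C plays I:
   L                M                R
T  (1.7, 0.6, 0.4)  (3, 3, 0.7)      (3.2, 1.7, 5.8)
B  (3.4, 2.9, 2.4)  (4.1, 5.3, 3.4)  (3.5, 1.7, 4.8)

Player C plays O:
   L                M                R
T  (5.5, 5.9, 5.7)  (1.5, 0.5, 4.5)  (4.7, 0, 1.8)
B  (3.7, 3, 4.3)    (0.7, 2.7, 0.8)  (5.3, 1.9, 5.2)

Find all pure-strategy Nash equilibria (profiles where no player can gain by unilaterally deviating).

Pure-strategy Nash equilibria: (T, L, O) and (B, M, I)

For each strategy profile, look for a profitable unilateral deviation.
(T, L, I): Player A can switch to B (1.7 → 3.4). Not NE.
(T, L, O): Player A gets 5.5, best alternative 3.7; Player B gets 5.9, best alternative 0.5; Player C gets 5.7, best alternative 0.4. No profitable deviation — NE.
(T, M, I): Player A can switch to B (3 → 4.1). Not NE.
(T, M, O): Player B can switch to L (0.5 → 5.9). Not NE.
(T, R, I): Player A can switch to B (3.2 → 3.5). Not NE.
(T, R, O): Player A can switch to B (4.7 → 5.3). Not NE.
(B, L, I): Player B can switch to M (2.9 → 5.3). Not NE.
(B, M, I): Player A gets 4.1, best alternative 3; Player B gets 5.3, best alternative 2.9; Player C gets 3.4, best alternative 0.8. No profitable deviation — NE.
(The remaining 4 profiles each have a profitable deviation by the same check.)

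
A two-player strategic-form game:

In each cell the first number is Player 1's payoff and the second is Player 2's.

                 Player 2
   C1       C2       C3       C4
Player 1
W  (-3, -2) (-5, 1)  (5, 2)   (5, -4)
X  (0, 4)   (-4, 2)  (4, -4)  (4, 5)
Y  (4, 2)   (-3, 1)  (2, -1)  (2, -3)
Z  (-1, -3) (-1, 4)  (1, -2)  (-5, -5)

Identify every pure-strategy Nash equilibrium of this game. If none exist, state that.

For each player, find the best response to each opponent profile; mutual best responses are the pure NE.
Player 1 against C1: payoffs -3, 0, 4, -1 → best response Y.
Player 1 against C2: payoffs -5, -4, -3, -1 → best response Z.
Player 1 against C3: payoffs 5, 4, 2, 1 → best response W.
Player 1 against C4: payoffs 5, 4, 2, -5 → best response W.
Player 2 against W: payoffs -2, 1, 2, -4 → best response C3.
Player 2 against X: payoffs 4, 2, -4, 5 → best response C4.
Player 2 against Y: payoffs 2, 1, -1, -3 → best response C1.
Player 2 against Z: payoffs -3, 4, -2, -5 → best response C2.
Mutual best responses: (W, C3); (Y, C1); (Z, C2).

Pure-strategy Nash equilibria: (W, C3), (Y, C1), (Z, C2)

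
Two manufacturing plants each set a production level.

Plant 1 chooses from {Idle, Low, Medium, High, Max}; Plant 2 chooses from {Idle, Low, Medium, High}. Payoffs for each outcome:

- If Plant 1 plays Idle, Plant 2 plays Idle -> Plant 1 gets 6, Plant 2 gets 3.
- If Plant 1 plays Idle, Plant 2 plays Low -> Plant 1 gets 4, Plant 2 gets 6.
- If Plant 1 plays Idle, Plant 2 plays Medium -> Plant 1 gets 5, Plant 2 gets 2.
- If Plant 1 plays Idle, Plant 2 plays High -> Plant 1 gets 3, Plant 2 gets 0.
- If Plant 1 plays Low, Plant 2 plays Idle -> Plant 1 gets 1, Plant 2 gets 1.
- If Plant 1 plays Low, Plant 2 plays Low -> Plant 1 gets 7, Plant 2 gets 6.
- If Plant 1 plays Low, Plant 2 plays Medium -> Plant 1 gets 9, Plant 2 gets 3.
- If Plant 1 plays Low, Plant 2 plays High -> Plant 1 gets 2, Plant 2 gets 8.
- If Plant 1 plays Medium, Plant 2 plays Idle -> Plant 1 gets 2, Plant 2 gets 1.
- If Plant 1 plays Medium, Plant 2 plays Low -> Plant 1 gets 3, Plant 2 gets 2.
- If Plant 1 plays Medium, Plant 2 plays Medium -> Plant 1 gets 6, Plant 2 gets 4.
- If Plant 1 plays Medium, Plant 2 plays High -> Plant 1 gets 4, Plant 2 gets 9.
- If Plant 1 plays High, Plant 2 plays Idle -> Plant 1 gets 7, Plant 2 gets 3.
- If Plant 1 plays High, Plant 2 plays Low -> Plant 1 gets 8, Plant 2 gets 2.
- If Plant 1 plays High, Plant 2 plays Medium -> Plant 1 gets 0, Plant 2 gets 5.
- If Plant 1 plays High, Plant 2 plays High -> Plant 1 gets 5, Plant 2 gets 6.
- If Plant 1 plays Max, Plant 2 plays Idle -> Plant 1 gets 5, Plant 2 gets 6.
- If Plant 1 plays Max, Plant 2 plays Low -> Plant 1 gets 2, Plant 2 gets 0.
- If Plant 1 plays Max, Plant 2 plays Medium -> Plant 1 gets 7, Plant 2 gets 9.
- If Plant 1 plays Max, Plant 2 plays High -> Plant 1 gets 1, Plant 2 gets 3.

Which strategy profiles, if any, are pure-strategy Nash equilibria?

Pure NE: (High, High)

Plant 1 against Idle: payoffs 6, 1, 2, 7, 5 → best response High.
Plant 1 against Low: payoffs 4, 7, 3, 8, 2 → best response High.
Plant 1 against Medium: payoffs 5, 9, 6, 0, 7 → best response Low.
Plant 1 against High: payoffs 3, 2, 4, 5, 1 → best response High.
Plant 2 against Idle: payoffs 3, 6, 2, 0 → best response Low.
Plant 2 against Low: payoffs 1, 6, 3, 8 → best response High.
Plant 2 against Medium: payoffs 1, 2, 4, 9 → best response High.
Plant 2 against High: payoffs 3, 2, 5, 6 → best response High.
Plant 2 against Max: payoffs 6, 0, 9, 3 → best response Medium.
Mutual best responses: (High, High).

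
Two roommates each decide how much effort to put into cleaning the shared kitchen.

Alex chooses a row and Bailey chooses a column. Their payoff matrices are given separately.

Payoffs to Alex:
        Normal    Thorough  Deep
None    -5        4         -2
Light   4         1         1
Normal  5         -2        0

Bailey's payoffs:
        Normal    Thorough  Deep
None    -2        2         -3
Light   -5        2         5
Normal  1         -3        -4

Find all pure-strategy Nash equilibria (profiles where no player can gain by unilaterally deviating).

For each player, find the best response to each opponent profile; mutual best responses are the pure NE.
Alex against Normal: payoffs -5, 4, 5 → best response Normal.
Alex against Thorough: payoffs 4, 1, -2 → best response None.
Alex against Deep: payoffs -2, 1, 0 → best response Light.
Bailey against None: payoffs -2, 2, -3 → best response Thorough.
Bailey against Light: payoffs -5, 2, 5 → best response Deep.
Bailey against Normal: payoffs 1, -3, -4 → best response Normal.
Mutual best responses: (None, Thorough); (Light, Deep); (Normal, Normal).

Pure-strategy Nash equilibria: (None, Thorough); (Light, Deep); (Normal, Normal)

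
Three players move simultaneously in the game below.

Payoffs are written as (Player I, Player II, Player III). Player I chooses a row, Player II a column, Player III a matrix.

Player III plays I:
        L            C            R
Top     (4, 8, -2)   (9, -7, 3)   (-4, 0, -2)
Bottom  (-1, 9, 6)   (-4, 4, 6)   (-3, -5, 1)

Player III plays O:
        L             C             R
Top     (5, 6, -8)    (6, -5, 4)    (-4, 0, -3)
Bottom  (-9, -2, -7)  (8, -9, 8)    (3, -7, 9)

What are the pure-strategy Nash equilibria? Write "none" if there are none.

(Top, L, I): Player I gets 4, best alternative -1; Player II gets 8, best alternative 0; Player III gets -2, best alternative -8. No profitable deviation — NE.
(Top, L, O): Player III can switch to I (-8 → -2). Not NE.
(Top, C, I): Player II can switch to L (-7 → 8). Not NE.
(Top, C, O): Player I can switch to Bottom (6 → 8). Not NE.
(Top, R, I): Player I can switch to Bottom (-4 → -3). Not NE.
(Top, R, O): Player I can switch to Bottom (-4 → 3). Not NE.
(Bottom, L, I): Player I can switch to Top (-1 → 4). Not NE.
(Bottom, L, O): Player I can switch to Top (-9 → 5). Not NE.
(Bottom, C, I): Player I can switch to Top (-4 → 9). Not NE.
(Bottom, C, O): Player II can switch to L (-9 → -2). Not NE.
(Bottom, R, I): Player II can switch to L (-5 → 9). Not NE.
(Bottom, R, O): Player II can switch to L (-7 → -2). Not NE.

Pure NE: (Top, L, I)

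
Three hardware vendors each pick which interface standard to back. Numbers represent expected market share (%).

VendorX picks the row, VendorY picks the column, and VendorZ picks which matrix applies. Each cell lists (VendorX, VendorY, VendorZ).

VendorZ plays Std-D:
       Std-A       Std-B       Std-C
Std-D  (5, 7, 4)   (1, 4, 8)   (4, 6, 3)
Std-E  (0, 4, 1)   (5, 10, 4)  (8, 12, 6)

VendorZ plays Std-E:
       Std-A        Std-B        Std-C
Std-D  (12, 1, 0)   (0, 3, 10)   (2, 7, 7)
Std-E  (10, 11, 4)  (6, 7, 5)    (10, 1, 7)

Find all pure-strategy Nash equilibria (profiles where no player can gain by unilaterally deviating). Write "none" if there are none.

VendorX against (Std-A, Std-D): payoffs 5, 0 → best response Std-D.
VendorX against (Std-A, Std-E): payoffs 12, 10 → best response Std-D.
VendorX against (Std-B, Std-D): payoffs 1, 5 → best response Std-E.
VendorX against (Std-B, Std-E): payoffs 0, 6 → best response Std-E.
VendorX against (Std-C, Std-D): payoffs 4, 8 → best response Std-E.
VendorX against (Std-C, Std-E): payoffs 2, 10 → best response Std-E.
VendorY against (Std-D, Std-D): payoffs 7, 4, 6 → best response Std-A.
VendorY against (Std-D, Std-E): payoffs 1, 3, 7 → best response Std-C.
VendorY against (Std-E, Std-D): payoffs 4, 10, 12 → best response Std-C.
VendorY against (Std-E, Std-E): payoffs 11, 7, 1 → best response Std-A.
VendorZ against (Std-D, Std-A): payoffs 4, 0 → best response Std-D.
VendorZ against (Std-D, Std-B): payoffs 8, 10 → best response Std-E.
VendorZ against (Std-D, Std-C): payoffs 3, 7 → best response Std-E.
VendorZ against (Std-E, Std-A): payoffs 1, 4 → best response Std-E.
VendorZ against (Std-E, Std-B): payoffs 4, 5 → best response Std-E.
VendorZ against (Std-E, Std-C): payoffs 6, 7 → best response Std-E.
Mutual best responses: (Std-D, Std-A, Std-D).

The unique pure-strategy Nash equilibrium is (Std-D, Std-A, Std-D).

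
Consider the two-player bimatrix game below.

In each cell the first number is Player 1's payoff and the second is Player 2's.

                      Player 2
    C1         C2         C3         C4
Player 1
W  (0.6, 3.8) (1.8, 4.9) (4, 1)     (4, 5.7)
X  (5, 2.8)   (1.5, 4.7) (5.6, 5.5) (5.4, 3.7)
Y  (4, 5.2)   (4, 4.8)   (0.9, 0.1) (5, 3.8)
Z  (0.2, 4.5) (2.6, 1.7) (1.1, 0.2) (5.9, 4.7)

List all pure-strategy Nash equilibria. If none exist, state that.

(X, C3) and (Z, C4)

Player 1 against C1: payoffs 0.6, 5, 4, 0.2 → best response X.
Player 1 against C2: payoffs 1.8, 1.5, 4, 2.6 → best response Y.
Player 1 against C3: payoffs 4, 5.6, 0.9, 1.1 → best response X.
Player 1 against C4: payoffs 4, 5.4, 5, 5.9 → best response Z.
Player 2 against W: payoffs 3.8, 4.9, 1, 5.7 → best response C4.
Player 2 against X: payoffs 2.8, 4.7, 5.5, 3.7 → best response C3.
Player 2 against Y: payoffs 5.2, 4.8, 0.1, 3.8 → best response C1.
Player 2 against Z: payoffs 4.5, 1.7, 0.2, 4.7 → best response C4.
Mutual best responses: (X, C3); (Z, C4).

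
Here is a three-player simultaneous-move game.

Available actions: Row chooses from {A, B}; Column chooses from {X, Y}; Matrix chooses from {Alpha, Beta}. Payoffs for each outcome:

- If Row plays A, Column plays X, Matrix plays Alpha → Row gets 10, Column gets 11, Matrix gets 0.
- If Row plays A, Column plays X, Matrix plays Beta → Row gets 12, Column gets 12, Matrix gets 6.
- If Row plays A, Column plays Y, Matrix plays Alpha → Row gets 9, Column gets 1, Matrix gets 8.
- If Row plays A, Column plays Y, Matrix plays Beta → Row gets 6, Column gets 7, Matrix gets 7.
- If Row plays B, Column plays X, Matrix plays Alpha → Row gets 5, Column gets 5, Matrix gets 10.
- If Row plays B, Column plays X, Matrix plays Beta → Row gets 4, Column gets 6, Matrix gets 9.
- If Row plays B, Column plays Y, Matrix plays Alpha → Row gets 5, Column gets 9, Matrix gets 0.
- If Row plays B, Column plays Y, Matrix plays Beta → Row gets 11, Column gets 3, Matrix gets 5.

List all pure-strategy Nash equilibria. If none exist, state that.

For each strategy profile, look for a profitable unilateral deviation.
(A, X, Alpha): Matrix can switch to Beta (0 → 6). Not NE.
(A, X, Beta): Row gets 12, best alternative 4; Column gets 12, best alternative 7; Matrix gets 6, best alternative 0. No profitable deviation — NE.
(A, Y, Alpha): Column can switch to X (1 → 11). Not NE.
(A, Y, Beta): Row can switch to B (6 → 11). Not NE.
(B, X, Alpha): Row can switch to A (5 → 10). Not NE.
(B, X, Beta): Row can switch to A (4 → 12). Not NE.
(B, Y, Alpha): Row can switch to A (5 → 9). Not NE.
(The remaining 1 profile has a profitable deviation by the same check.)

Pure NE: (A, X, Beta)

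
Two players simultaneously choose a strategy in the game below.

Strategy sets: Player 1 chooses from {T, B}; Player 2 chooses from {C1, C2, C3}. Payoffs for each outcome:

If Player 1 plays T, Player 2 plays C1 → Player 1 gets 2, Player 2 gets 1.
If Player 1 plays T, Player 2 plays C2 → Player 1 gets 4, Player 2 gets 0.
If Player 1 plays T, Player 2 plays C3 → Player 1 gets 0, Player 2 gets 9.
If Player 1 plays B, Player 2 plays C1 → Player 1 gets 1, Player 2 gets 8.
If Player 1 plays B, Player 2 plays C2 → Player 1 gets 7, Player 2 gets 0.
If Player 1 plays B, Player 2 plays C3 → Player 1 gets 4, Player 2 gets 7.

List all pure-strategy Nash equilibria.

This game has no pure Nash equilibrium.

(T, C1): Player 2 can switch to C3 (1 → 9). Not NE.
(T, C2): Player 1 can switch to B (4 → 7). Not NE.
(T, C3): Player 1 can switch to B (0 → 4). Not NE.
(B, C1): Player 1 can switch to T (1 → 2). Not NE.
(B, C2): Player 2 can switch to C1 (0 → 8). Not NE.
(B, C3): Player 2 can switch to C1 (7 → 8). Not NE.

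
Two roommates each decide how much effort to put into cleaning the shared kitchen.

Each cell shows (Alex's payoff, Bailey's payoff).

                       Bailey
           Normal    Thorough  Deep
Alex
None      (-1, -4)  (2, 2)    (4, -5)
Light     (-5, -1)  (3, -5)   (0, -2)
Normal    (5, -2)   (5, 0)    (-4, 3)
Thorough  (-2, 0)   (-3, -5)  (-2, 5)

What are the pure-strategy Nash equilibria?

none

For each strategy profile, look for a profitable unilateral deviation.
(None, Normal): Alex can switch to Normal (-1 → 5). Not NE.
(None, Thorough): Alex can switch to Light (2 → 3). Not NE.
(None, Deep): Bailey can switch to Normal (-5 → -4). Not NE.
(Light, Normal): Alex can switch to None (-5 → -1). Not NE.
(Light, Thorough): Alex can switch to Normal (3 → 5). Not NE.
(Light, Deep): Alex can switch to None (0 → 4). Not NE.
(The remaining 6 profiles each have a profitable deviation by the same check.)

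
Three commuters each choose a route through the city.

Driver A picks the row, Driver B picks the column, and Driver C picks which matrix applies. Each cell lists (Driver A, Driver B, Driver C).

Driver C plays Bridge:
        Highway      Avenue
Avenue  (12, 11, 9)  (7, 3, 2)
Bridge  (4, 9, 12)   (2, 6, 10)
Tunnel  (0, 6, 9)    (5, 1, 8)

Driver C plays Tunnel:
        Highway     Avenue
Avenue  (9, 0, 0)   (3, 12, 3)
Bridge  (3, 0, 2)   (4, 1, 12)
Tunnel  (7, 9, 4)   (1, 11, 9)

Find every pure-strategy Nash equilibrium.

Driver A against (Highway, Bridge): payoffs 12, 4, 0 → best response Avenue.
Driver A against (Highway, Tunnel): payoffs 9, 3, 7 → best response Avenue.
Driver A against (Avenue, Bridge): payoffs 7, 2, 5 → best response Avenue.
Driver A against (Avenue, Tunnel): payoffs 3, 4, 1 → best response Bridge.
Driver B against (Avenue, Bridge): payoffs 11, 3 → best response Highway.
Driver B against (Avenue, Tunnel): payoffs 0, 12 → best response Avenue.
Driver B against (Bridge, Bridge): payoffs 9, 6 → best response Highway.
Driver B against (Bridge, Tunnel): payoffs 0, 1 → best response Avenue.
Driver B against (Tunnel, Bridge): payoffs 6, 1 → best response Highway.
Driver B against (Tunnel, Tunnel): payoffs 9, 11 → best response Avenue.
Driver C against (Avenue, Highway): payoffs 9, 0 → best response Bridge.
Driver C against (Avenue, Avenue): payoffs 2, 3 → best response Tunnel.
Driver C against (Bridge, Highway): payoffs 12, 2 → best response Bridge.
Driver C against (Bridge, Avenue): payoffs 10, 12 → best response Tunnel.
Driver C against (Tunnel, Highway): payoffs 9, 4 → best response Bridge.
Driver C against (Tunnel, Avenue): payoffs 8, 9 → best response Tunnel.
Mutual best responses: (Avenue, Highway, Bridge); (Bridge, Avenue, Tunnel).

(Avenue, Highway, Bridge), (Bridge, Avenue, Tunnel)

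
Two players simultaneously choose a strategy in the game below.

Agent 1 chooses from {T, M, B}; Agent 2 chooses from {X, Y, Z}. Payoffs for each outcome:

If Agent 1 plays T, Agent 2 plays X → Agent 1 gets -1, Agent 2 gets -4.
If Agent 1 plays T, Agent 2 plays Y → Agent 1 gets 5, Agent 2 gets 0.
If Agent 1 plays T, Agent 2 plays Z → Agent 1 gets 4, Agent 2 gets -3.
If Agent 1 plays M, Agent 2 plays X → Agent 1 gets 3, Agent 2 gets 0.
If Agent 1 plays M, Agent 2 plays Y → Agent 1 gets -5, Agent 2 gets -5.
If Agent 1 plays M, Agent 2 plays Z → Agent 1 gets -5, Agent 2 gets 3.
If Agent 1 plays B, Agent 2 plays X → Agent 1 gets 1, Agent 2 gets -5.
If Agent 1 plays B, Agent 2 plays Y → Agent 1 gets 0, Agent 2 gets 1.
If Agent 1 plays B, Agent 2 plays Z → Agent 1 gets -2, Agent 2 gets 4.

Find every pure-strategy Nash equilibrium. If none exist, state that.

The unique pure-strategy Nash equilibrium is (T, Y).

Agent 1 against X: payoffs -1, 3, 1 → best response M.
Agent 1 against Y: payoffs 5, -5, 0 → best response T.
Agent 1 against Z: payoffs 4, -5, -2 → best response T.
Agent 2 against T: payoffs -4, 0, -3 → best response Y.
Agent 2 against M: payoffs 0, -5, 3 → best response Z.
Agent 2 against B: payoffs -5, 1, 4 → best response Z.
Mutual best responses: (T, Y).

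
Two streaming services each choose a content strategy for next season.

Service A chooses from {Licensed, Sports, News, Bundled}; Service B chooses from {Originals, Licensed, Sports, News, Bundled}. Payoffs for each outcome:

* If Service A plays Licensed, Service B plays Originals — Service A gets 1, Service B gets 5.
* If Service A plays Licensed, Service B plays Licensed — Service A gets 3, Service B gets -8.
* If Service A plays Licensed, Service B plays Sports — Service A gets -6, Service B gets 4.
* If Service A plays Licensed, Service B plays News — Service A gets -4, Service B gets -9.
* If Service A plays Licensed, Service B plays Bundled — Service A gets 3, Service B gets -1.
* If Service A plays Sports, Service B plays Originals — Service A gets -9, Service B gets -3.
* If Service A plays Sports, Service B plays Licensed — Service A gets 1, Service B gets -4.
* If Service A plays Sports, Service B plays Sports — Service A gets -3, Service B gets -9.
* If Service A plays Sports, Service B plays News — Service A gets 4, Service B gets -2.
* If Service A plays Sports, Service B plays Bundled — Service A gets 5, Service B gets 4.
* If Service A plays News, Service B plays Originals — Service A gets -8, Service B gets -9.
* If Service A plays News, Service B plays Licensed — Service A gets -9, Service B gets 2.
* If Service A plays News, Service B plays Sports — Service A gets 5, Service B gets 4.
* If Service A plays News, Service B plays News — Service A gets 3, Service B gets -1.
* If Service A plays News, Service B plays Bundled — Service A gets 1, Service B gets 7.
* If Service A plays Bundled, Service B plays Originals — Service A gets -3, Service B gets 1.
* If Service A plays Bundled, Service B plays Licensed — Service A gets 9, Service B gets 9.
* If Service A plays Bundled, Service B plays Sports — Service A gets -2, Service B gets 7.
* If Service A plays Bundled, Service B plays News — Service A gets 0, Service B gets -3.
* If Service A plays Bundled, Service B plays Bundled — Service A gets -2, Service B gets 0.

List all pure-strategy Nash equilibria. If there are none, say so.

(Licensed, Originals): Service A gets 1, best alternative -3; Service B gets 5, best alternative 4. No profitable deviation — NE.
(Licensed, Licensed): Service A can switch to Bundled (3 → 9). Not NE.
(Licensed, Sports): Service A can switch to Sports (-6 → -3). Not NE.
(Licensed, News): Service A can switch to Sports (-4 → 4). Not NE.
(Licensed, Bundled): Service A can switch to Sports (3 → 5). Not NE.
(Sports, Originals): Service A can switch to Licensed (-9 → 1). Not NE.
(Sports, Licensed): Service A can switch to Licensed (1 → 3). Not NE.
(Sports, Sports): Service A can switch to News (-3 → 5). Not NE.
(Sports, News): Service B can switch to Bundled (-2 → 4). Not NE.
(Sports, Bundled): Service A gets 5, best alternative 3; Service B gets 4, best alternative -2. No profitable deviation — NE.
(News, Originals): Service A can switch to Licensed (-8 → 1). Not NE.
(News, Licensed): Service A can switch to Licensed (-9 → 3). Not NE.
(Bundled, Licensed): Service A gets 9, best alternative 3; Service B gets 9, best alternative 7. No profitable deviation — NE.
(The remaining 7 profiles each have a profitable deviation by the same check.)

The pure Nash equilibria are (Licensed, Originals), (Sports, Bundled), (Bundled, Licensed).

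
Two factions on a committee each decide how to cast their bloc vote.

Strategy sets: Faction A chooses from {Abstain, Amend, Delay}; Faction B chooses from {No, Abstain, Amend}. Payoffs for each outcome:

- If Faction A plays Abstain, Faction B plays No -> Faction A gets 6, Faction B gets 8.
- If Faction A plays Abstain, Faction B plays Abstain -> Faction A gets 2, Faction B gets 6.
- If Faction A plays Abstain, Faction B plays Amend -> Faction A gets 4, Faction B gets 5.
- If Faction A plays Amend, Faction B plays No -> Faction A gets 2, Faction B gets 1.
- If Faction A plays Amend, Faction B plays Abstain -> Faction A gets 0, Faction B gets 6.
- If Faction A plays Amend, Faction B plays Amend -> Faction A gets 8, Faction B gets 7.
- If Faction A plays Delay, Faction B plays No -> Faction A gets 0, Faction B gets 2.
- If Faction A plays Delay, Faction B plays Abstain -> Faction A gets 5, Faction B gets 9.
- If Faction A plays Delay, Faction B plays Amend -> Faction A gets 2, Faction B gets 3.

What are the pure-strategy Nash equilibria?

(Abstain, No); (Amend, Amend); (Delay, Abstain)

For each player, find the best response to each opponent profile; mutual best responses are the pure NE.
Faction A against No: payoffs 6, 2, 0 → best response Abstain.
Faction A against Abstain: payoffs 2, 0, 5 → best response Delay.
Faction A against Amend: payoffs 4, 8, 2 → best response Amend.
Faction B against Abstain: payoffs 8, 6, 5 → best response No.
Faction B against Amend: payoffs 1, 6, 7 → best response Amend.
Faction B against Delay: payoffs 2, 9, 3 → best response Abstain.
Mutual best responses: (Abstain, No); (Amend, Amend); (Delay, Abstain).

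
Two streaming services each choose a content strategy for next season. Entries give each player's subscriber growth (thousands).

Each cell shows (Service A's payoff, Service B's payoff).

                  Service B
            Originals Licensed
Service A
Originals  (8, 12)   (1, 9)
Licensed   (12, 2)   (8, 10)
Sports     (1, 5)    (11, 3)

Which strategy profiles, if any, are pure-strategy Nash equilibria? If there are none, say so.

Service A against Originals: payoffs 8, 12, 1 → best response Licensed.
Service A against Licensed: payoffs 1, 8, 11 → best response Sports.
Service B against Originals: payoffs 12, 9 → best response Originals.
Service B against Licensed: payoffs 2, 10 → best response Licensed.
Service B against Sports: payoffs 5, 3 → best response Originals.
No profile is a mutual best response for all players.

This game has no pure Nash equilibrium.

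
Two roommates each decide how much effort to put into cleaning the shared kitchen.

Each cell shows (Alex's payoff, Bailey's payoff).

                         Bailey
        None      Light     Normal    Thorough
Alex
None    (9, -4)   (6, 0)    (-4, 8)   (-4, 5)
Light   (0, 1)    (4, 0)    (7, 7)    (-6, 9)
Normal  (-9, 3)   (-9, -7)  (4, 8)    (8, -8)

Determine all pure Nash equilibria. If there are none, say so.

(None, None): Bailey can switch to Light (-4 → 0). Not NE.
(None, Light): Bailey can switch to Normal (0 → 8). Not NE.
(None, Normal): Alex can switch to Light (-4 → 7). Not NE.
(None, Thorough): Alex can switch to Normal (-4 → 8). Not NE.
(Light, None): Alex can switch to None (0 → 9). Not NE.
(Light, Light): Alex can switch to None (4 → 6). Not NE.
(Light, Normal): Bailey can switch to Thorough (7 → 9). Not NE.
(Light, Thorough): Alex can switch to None (-6 → -4). Not NE.
(Normal, None): Alex can switch to None (-9 → 9). Not NE.
(Normal, Light): Alex can switch to None (-9 → 6). Not NE.
(The remaining 2 profiles each have a profitable deviation by the same check.)

This game has no pure Nash equilibrium.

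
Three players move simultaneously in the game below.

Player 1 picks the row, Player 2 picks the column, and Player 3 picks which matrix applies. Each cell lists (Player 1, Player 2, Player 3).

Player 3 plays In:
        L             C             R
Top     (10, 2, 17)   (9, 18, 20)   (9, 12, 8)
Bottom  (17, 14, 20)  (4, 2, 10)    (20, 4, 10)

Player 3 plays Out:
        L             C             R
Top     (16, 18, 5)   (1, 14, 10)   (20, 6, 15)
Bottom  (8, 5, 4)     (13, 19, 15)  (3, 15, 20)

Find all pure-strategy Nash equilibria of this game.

(Top, C, In); (Bottom, L, In); (Bottom, C, Out)

Player 1 against (L, In): payoffs 10, 17 → best response Bottom.
Player 1 against (L, Out): payoffs 16, 8 → best response Top.
Player 1 against (C, In): payoffs 9, 4 → best response Top.
Player 1 against (C, Out): payoffs 1, 13 → best response Bottom.
Player 1 against (R, In): payoffs 9, 20 → best response Bottom.
Player 1 against (R, Out): payoffs 20, 3 → best response Top.
Player 2 against (Top, In): payoffs 2, 18, 12 → best response C.
Player 2 against (Top, Out): payoffs 18, 14, 6 → best response L.
Player 2 against (Bottom, In): payoffs 14, 2, 4 → best response L.
Player 2 against (Bottom, Out): payoffs 5, 19, 15 → best response C.
Player 3 against (Top, L): payoffs 17, 5 → best response In.
Player 3 against (Top, C): payoffs 20, 10 → best response In.
Player 3 against (Top, R): payoffs 8, 15 → best response Out.
Player 3 against (Bottom, L): payoffs 20, 4 → best response In.
Player 3 against (Bottom, C): payoffs 10, 15 → best response Out.
Player 3 against (Bottom, R): payoffs 10, 20 → best response Out.
Mutual best responses: (Top, C, In); (Bottom, L, In); (Bottom, C, Out).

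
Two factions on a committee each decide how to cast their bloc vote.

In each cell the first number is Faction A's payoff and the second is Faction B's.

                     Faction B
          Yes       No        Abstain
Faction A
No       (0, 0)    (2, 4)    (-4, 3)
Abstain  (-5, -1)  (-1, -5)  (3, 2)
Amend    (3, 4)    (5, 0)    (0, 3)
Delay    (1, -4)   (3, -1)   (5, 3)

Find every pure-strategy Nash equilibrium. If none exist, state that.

The pure Nash equilibria are (Amend, Yes); (Delay, Abstain).

(No, Yes): Faction A can switch to Amend (0 → 3). Not NE.
(No, No): Faction A can switch to Amend (2 → 5). Not NE.
(No, Abstain): Faction A can switch to Abstain (-4 → 3). Not NE.
(Abstain, Yes): Faction A can switch to No (-5 → 0). Not NE.
(Abstain, No): Faction A can switch to No (-1 → 2). Not NE.
(Abstain, Abstain): Faction A can switch to Delay (3 → 5). Not NE.
(Amend, Yes): Faction A gets 3, best alternative 1; Faction B gets 4, best alternative 3. No profitable deviation — NE.
(Amend, No): Faction B can switch to Yes (0 → 4). Not NE.
(Amend, Abstain): Faction A can switch to Abstain (0 → 3). Not NE.
(Delay, Abstain): Faction A gets 5, best alternative 3; Faction B gets 3, best alternative -1. No profitable deviation — NE.
(The remaining 2 profiles each have a profitable deviation by the same check.)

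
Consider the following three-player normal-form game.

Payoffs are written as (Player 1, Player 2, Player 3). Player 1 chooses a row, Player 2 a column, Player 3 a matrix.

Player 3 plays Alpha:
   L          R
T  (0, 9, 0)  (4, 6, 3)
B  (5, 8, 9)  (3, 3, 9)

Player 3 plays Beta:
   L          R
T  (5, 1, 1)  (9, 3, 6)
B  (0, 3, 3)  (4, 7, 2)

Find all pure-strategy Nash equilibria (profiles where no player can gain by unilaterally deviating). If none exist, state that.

Pure-strategy Nash equilibria: (T, R, Beta); (B, L, Alpha)

Player 1 against (L, Alpha): payoffs 0, 5 → best response B.
Player 1 against (L, Beta): payoffs 5, 0 → best response T.
Player 1 against (R, Alpha): payoffs 4, 3 → best response T.
Player 1 against (R, Beta): payoffs 9, 4 → best response T.
Player 2 against (T, Alpha): payoffs 9, 6 → best response L.
Player 2 against (T, Beta): payoffs 1, 3 → best response R.
Player 2 against (B, Alpha): payoffs 8, 3 → best response L.
Player 2 against (B, Beta): payoffs 3, 7 → best response R.
Player 3 against (T, L): payoffs 0, 1 → best response Beta.
Player 3 against (T, R): payoffs 3, 6 → best response Beta.
Player 3 against (B, L): payoffs 9, 3 → best response Alpha.
Player 3 against (B, R): payoffs 9, 2 → best response Alpha.
Mutual best responses: (T, R, Beta); (B, L, Alpha).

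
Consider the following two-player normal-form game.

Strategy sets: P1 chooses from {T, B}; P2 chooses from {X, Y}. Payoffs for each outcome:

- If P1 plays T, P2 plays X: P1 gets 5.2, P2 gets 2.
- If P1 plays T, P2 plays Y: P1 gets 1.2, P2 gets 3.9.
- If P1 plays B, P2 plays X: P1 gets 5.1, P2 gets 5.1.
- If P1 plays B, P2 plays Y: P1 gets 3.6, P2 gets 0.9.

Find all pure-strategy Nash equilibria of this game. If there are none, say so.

For each player, find the best response to each opponent profile; mutual best responses are the pure NE.
P1 against X: payoffs 5.2, 5.1 → best response T.
P1 against Y: payoffs 1.2, 3.6 → best response B.
P2 against T: payoffs 2, 3.9 → best response Y.
P2 against B: payoffs 5.1, 0.9 → best response X.
No profile is a mutual best response for all players.

This game has no pure Nash equilibrium.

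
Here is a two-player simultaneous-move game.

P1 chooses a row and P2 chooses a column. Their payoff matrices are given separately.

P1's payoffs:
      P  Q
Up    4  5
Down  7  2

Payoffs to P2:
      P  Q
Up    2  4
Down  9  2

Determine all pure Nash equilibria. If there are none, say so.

For each strategy profile, look for a profitable unilateral deviation.
(Up, P): P1 can switch to Down (4 → 7). Not NE.
(Up, Q): P1 gets 5, best alternative 2; P2 gets 4, best alternative 2. No profitable deviation — NE.
(Down, P): P1 gets 7, best alternative 4; P2 gets 9, best alternative 2. No profitable deviation — NE.
(Down, Q): P1 can switch to Up (2 → 5). Not NE.

(Up, Q); (Down, P)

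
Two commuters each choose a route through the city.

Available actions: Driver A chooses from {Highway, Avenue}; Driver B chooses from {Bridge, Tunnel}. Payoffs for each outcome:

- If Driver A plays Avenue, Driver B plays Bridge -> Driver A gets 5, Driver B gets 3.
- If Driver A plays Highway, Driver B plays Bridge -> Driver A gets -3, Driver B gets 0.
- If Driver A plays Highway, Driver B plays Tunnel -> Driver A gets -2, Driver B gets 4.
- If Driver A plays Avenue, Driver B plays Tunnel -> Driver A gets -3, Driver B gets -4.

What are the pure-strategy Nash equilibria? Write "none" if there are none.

The pure Nash equilibria are (Highway, Tunnel); (Avenue, Bridge).

(Highway, Bridge): Driver A can switch to Avenue (-3 → 5). Not NE.
(Highway, Tunnel): Driver A gets -2, best alternative -3; Driver B gets 4, best alternative 0. No profitable deviation — NE.
(Avenue, Bridge): Driver A gets 5, best alternative -3; Driver B gets 3, best alternative -4. No profitable deviation — NE.
(Avenue, Tunnel): Driver A can switch to Highway (-3 → -2). Not NE.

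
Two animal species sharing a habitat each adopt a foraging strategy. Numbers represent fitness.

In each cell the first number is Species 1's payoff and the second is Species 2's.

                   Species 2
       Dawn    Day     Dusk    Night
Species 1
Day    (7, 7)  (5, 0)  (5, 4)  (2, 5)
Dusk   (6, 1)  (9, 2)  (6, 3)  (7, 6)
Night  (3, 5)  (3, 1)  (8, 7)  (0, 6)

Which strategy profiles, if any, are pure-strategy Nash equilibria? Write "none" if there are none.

Species 1 against Dawn: payoffs 7, 6, 3 → best response Day.
Species 1 against Day: payoffs 5, 9, 3 → best response Dusk.
Species 1 against Dusk: payoffs 5, 6, 8 → best response Night.
Species 1 against Night: payoffs 2, 7, 0 → best response Dusk.
Species 2 against Day: payoffs 7, 0, 4, 5 → best response Dawn.
Species 2 against Dusk: payoffs 1, 2, 3, 6 → best response Night.
Species 2 against Night: payoffs 5, 1, 7, 6 → best response Dusk.
Mutual best responses: (Day, Dawn); (Dusk, Night); (Night, Dusk).

The pure Nash equilibria are (Day, Dawn) and (Dusk, Night) and (Night, Dusk).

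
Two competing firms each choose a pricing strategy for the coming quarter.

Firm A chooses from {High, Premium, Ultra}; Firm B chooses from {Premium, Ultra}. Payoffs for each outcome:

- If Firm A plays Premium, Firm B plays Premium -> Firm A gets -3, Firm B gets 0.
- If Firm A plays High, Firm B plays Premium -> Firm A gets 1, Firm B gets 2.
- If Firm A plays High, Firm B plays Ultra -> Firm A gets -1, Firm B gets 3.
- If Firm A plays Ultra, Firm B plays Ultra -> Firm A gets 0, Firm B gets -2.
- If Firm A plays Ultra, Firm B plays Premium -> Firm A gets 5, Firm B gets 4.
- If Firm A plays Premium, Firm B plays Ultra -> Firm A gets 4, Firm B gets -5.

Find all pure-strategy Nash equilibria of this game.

(Ultra, Premium)

(High, Premium): Firm A can switch to Ultra (1 → 5). Not NE.
(High, Ultra): Firm A can switch to Premium (-1 → 4). Not NE.
(Premium, Premium): Firm A can switch to High (-3 → 1). Not NE.
(Premium, Ultra): Firm B can switch to Premium (-5 → 0). Not NE.
(Ultra, Premium): Firm A gets 5, best alternative 1; Firm B gets 4, best alternative -2. No profitable deviation — NE.
(Ultra, Ultra): Firm A can switch to Premium (0 → 4). Not NE.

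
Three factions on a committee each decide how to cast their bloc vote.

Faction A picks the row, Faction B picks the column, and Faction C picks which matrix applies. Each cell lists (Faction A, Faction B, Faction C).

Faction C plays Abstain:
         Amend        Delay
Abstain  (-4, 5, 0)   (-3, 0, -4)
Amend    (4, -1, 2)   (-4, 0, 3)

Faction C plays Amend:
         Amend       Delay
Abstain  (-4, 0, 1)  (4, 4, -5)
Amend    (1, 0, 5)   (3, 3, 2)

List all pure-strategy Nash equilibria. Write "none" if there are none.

No pure-strategy Nash equilibrium.

For each player, find the best response to each opponent profile; mutual best responses are the pure NE.
Faction A against (Amend, Abstain): payoffs -4, 4 → best response Amend.
Faction A against (Amend, Amend): payoffs -4, 1 → best response Amend.
Faction A against (Delay, Abstain): payoffs -3, -4 → best response Abstain.
Faction A against (Delay, Amend): payoffs 4, 3 → best response Abstain.
Faction B against (Abstain, Abstain): payoffs 5, 0 → best response Amend.
Faction B against (Abstain, Amend): payoffs 0, 4 → best response Delay.
Faction B against (Amend, Abstain): payoffs -1, 0 → best response Delay.
Faction B against (Amend, Amend): payoffs 0, 3 → best response Delay.
Faction C against (Abstain, Amend): payoffs 0, 1 → best response Amend.
Faction C against (Abstain, Delay): payoffs -4, -5 → best response Abstain.
Faction C against (Amend, Amend): payoffs 2, 5 → best response Amend.
Faction C against (Amend, Delay): payoffs 3, 2 → best response Abstain.
No profile is a mutual best response for all players.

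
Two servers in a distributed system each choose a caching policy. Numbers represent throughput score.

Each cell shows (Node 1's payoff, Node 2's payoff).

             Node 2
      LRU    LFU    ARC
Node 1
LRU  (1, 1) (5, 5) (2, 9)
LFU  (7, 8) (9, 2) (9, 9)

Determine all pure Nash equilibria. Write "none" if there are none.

The unique pure-strategy Nash equilibrium is (LFU, ARC).

(LRU, LRU): Node 1 can switch to LFU (1 → 7). Not NE.
(LRU, LFU): Node 1 can switch to LFU (5 → 9). Not NE.
(LRU, ARC): Node 1 can switch to LFU (2 → 9). Not NE.
(LFU, LRU): Node 2 can switch to ARC (8 → 9). Not NE.
(LFU, LFU): Node 2 can switch to LRU (2 → 8). Not NE.
(LFU, ARC): Node 1 gets 9, best alternative 2; Node 2 gets 9, best alternative 8. No profitable deviation — NE.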